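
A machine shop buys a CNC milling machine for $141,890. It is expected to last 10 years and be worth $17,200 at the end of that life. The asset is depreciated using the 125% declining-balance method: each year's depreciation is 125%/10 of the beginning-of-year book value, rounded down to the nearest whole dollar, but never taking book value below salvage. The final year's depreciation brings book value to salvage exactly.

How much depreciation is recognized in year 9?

$6,094

Depreciable base = $141,890 − $17,200 = $124,690.
Year 1: ⌊$141,890 × 125%/10⌋ = $17,736. Book value $124,154.
Year 2: ⌊$124,154 × 125%/10⌋ = $15,519. Book value $108,635.
Year 3: ⌊$108,635 × 125%/10⌋ = $13,579. Book value $95,056.
Year 4: ⌊$95,056 × 125%/10⌋ = $11,882. Book value $83,174.
Year 5: ⌊$83,174 × 125%/10⌋ = $10,396. Book value $72,778.
Year 6: ⌊$72,778 × 125%/10⌋ = $9,097. Book value $63,681.
Year 7: ⌊$63,681 × 125%/10⌋ = $7,960. Book value $55,721.
Year 8: ⌊$55,721 × 125%/10⌋ = $6,965. Book value $48,756.
Year 9: ⌊$48,756 × 125%/10⌋ = $6,094. Book value $42,662.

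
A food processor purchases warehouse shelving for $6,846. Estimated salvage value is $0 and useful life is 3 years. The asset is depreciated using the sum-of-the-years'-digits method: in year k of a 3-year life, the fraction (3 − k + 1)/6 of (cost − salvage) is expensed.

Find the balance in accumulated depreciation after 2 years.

$5,705

Depreciable base = $6,846 − $0 = $6,846.
Sum of the years' digits = 3+2+1 = 6.
Year 1: $6,846 × 3/6 = $3,423. Book value $3,423.
Year 2: $6,846 × 2/6 = $2,282. Book value $1,141.
Accumulated through year 2 = $6,846 − $1,141 = $5,705.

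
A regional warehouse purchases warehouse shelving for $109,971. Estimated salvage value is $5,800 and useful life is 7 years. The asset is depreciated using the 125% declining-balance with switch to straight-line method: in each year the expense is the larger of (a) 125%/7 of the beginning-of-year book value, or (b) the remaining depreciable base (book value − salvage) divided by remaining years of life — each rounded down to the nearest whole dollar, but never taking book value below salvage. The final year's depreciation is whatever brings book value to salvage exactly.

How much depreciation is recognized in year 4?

$13,680

Depreciable base = $109,971 − $5,800 = $104,171.
Year 1: DB = ⌊$109,971 × 125%/7⌋ = $19,637; SL = ⌊$104,171/7⌋ = $14,881 → take DB $19,637. Book value $90,334.
Year 2: DB = ⌊$90,334 × 125%/7⌋ = $16,131; SL = ⌊$84,534/6⌋ = $14,089 → take DB $16,131. Book value $74,203.
Year 3: DB = ⌊$74,203 × 125%/7⌋ = $13,250; SL = ⌊$68,403/5⌋ = $13,680 → take SL $13,680. Book value $60,523.
Year 4: DB = ⌊$60,523 × 125%/7⌋ = $10,807; SL = ⌊$54,723/4⌋ = $13,680 → take SL $13,680. Book value $46,843.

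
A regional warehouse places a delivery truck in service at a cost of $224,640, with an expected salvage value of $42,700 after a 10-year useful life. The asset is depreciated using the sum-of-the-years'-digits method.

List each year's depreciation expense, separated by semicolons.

$33,080; $29,772; $26,464; $23,156; $19,848; $16,540; $13,232; $9,924; $6,616; $3,308

Depreciable base = $224,640 − $42,700 = $181,940.
Sum of the years' digits = 10+9+8+7+6+5+4+3+2+1 = 55.
Year 1: $181,940 × 10/55 = $33,080. Book value $191,560.
Year 2: $181,940 × 9/55 = $29,772. Book value $161,788.
Year 3: $181,940 × 8/55 = $26,464. Book value $135,324.
Year 4: $181,940 × 7/55 = $23,156. Book value $112,168.
Year 5: $181,940 × 6/55 = $19,848. Book value $92,320.
Year 6: $181,940 × 5/55 = $16,540. Book value $75,780.
Year 7: $181,940 × 4/55 = $13,232. Book value $62,548.
Year 8: $181,940 × 3/55 = $9,924. Book value $52,624.
Year 9: $181,940 × 2/55 = $6,616. Book value $46,008.
Year 10: $181,940 × 1/55 = $3,308. Book value $42,700.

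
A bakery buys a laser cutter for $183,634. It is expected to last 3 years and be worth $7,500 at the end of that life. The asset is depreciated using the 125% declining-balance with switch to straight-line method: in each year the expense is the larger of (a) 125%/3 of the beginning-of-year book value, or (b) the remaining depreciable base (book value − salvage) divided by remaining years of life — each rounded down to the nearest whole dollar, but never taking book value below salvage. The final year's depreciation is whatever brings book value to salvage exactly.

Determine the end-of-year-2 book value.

$57,310

Depreciable base = $183,634 − $7,500 = $176,134.
Year 1: DB = ⌊$183,634 × 125%/3⌋ = $76,514; SL = ⌊$176,134/3⌋ = $58,711 → take DB $76,514. Book value $107,120.
Year 2: DB = ⌊$107,120 × 125%/3⌋ = $44,633; SL = ⌊$99,620/2⌋ = $49,810 → take SL $49,810. Book value $57,310.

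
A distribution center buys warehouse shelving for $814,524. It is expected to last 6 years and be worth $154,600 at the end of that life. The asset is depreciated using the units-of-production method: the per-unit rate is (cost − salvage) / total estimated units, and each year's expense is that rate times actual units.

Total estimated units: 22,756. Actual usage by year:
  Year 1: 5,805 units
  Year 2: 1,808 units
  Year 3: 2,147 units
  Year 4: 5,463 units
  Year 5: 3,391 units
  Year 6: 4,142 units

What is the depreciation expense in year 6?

$120,118

Depreciable base = $814,524 − $154,600 = $659,924.
Rate = $659,924 / 22,756 units = $29 per unit.
Year 1: 5,805 × $29 = $168,345. Book value $646,179.
Year 2: 1,808 × $29 = $52,432. Book value $593,747.
Year 3: 2,147 × $29 = $62,263. Book value $531,484.
Year 4: 5,463 × $29 = $158,427. Book value $373,057.
Year 5: 3,391 × $29 = $98,339. Book value $274,718.
Year 6: 4,142 × $29 = $120,118. Book value $154,600.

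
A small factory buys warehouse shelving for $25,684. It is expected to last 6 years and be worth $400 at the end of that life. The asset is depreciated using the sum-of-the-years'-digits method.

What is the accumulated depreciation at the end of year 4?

Depreciable base = $25,684 − $400 = $25,284.
Sum of the years' digits = 6+5+4+3+2+1 = 21.
Year 1: $25,284 × 6/21 = $7,224. Book value $18,460.
Year 2: $25,284 × 5/21 = $6,020. Book value $12,440.
Year 3: $25,284 × 4/21 = $4,816. Book value $7,624.
Year 4: $25,284 × 3/21 = $3,612. Book value $4,012.
Accumulated through year 4 = $25,684 − $4,012 = $21,672.

$21,672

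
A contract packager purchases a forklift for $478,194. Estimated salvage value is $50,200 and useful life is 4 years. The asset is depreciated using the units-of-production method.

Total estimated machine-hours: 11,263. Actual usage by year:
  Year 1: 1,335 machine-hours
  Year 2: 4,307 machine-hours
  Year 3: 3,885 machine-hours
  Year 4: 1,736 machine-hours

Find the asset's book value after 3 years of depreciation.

Depreciable base = $478,194 − $50,200 = $427,994.
Rate = $427,994 / 11,263 machine-hours = $38 per machine-hour.
Year 1: 1,335 × $38 = $50,730. Book value $427,464.
Year 2: 4,307 × $38 = $163,666. Book value $263,798.
Year 3: 3,885 × $38 = $147,630. Book value $116,168.

$116,168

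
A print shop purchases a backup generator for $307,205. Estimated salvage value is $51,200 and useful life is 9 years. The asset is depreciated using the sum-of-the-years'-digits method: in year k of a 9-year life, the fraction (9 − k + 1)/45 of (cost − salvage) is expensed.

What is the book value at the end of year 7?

Depreciable base = $307,205 − $51,200 = $256,005.
Sum of the years' digits = 9+8+7+6+5+4+3+2+1 = 45.
Year 1: $256,005 × 9/45 = $51,201. Book value $256,004.
Year 2: $256,005 × 8/45 = $45,512. Book value $210,492.
Year 3: $256,005 × 7/45 = $39,823. Book value $170,669.
Year 4: $256,005 × 6/45 = $34,134. Book value $136,535.
Year 5: $256,005 × 5/45 = $28,445. Book value $108,090.
Year 6: $256,005 × 4/45 = $22,756. Book value $85,334.
Year 7: $256,005 × 3/45 = $17,067. Book value $68,267.

$68,267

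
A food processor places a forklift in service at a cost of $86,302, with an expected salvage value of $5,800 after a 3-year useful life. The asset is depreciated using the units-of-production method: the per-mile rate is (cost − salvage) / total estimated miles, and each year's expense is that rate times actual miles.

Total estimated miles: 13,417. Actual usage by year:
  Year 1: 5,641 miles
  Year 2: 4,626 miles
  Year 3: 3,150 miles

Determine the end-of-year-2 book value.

$24,700

Depreciable base = $86,302 − $5,800 = $80,502.
Rate = $80,502 / 13,417 miles = $6 per mile.
Year 1: 5,641 × $6 = $33,846. Book value $52,456.
Year 2: 4,626 × $6 = $27,756. Book value $24,700.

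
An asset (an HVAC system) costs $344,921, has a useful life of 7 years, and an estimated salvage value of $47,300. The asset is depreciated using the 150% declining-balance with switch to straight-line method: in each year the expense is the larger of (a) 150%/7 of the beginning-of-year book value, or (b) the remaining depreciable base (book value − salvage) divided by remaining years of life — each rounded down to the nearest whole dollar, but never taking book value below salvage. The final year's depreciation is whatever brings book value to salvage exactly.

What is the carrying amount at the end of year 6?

$75,294

Depreciable base = $344,921 − $47,300 = $297,621.
Year 1: DB = ⌊$344,921 × 150%/7⌋ = $73,911; SL = ⌊$297,621/7⌋ = $42,517 → take DB $73,911. Book value $271,010.
Year 2: DB = ⌊$271,010 × 150%/7⌋ = $58,073; SL = ⌊$223,710/6⌋ = $37,285 → take DB $58,073. Book value $212,937.
Year 3: DB = ⌊$212,937 × 150%/7⌋ = $45,629; SL = ⌊$165,637/5⌋ = $33,127 → take DB $45,629. Book value $167,308.
Year 4: DB = ⌊$167,308 × 150%/7⌋ = $35,851; SL = ⌊$120,008/4⌋ = $30,002 → take DB $35,851. Book value $131,457.
Year 5: DB = ⌊$131,457 × 150%/7⌋ = $28,169; SL = ⌊$84,157/3⌋ = $28,052 → take DB $28,169. Book value $103,288.
Year 6: DB = ⌊$103,288 × 150%/7⌋ = $22,133; SL = ⌊$55,988/2⌋ = $27,994 → take SL $27,994. Book value $75,294.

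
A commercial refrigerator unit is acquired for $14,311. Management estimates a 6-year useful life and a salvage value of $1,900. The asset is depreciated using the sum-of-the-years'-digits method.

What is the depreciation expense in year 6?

Depreciable base = $14,311 − $1,900 = $12,411.
Sum of the years' digits = 6+5+4+3+2+1 = 21.
Year 1: $12,411 × 6/21 = $3,546. Book value $10,765.
Year 2: $12,411 × 5/21 = $2,955. Book value $7,810.
Year 3: $12,411 × 4/21 = $2,364. Book value $5,446.
Year 4: $12,411 × 3/21 = $1,773. Book value $3,673.
Year 5: $12,411 × 2/21 = $1,182. Book value $2,491.
Year 6: $12,411 × 1/21 = $591. Book value $1,900.

$591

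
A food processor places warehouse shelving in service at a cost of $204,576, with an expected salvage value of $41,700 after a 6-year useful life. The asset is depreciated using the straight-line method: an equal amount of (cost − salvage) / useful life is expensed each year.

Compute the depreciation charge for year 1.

Depreciable base = $204,576 − $41,700 = $162,876.
Annual expense = $162,876 / 6 = $27,146.

$27,146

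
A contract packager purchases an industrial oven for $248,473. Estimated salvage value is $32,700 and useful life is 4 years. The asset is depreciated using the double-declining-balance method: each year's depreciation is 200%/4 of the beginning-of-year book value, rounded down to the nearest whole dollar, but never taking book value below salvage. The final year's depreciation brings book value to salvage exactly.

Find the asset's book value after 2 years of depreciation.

Depreciable base = $248,473 − $32,700 = $215,773.
Year 1: ⌊$248,473 × 200%/4⌋ = $124,236. Book value $124,237.
Year 2: ⌊$124,237 × 200%/4⌋ = $62,118. Book value $62,119.

$62,119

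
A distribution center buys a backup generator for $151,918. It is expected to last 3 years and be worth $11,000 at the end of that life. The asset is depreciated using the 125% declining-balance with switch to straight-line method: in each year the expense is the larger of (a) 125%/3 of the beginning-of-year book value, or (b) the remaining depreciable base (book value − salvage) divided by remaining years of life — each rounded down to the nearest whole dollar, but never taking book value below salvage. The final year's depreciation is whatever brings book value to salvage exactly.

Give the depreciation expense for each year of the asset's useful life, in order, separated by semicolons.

Depreciable base = $151,918 − $11,000 = $140,918.
Year 1: DB = ⌊$151,918 × 125%/3⌋ = $63,299; SL = ⌊$140,918/3⌋ = $46,972 → take DB $63,299. Book value $88,619.
Year 2: DB = ⌊$88,619 × 125%/3⌋ = $36,924; SL = ⌊$77,619/2⌋ = $38,809 → take SL $38,809. Book value $49,810.
Year 3 (final): $49,810 − $11,000 = $38,810. Book value $11,000.

$63,299; $38,809; $38,810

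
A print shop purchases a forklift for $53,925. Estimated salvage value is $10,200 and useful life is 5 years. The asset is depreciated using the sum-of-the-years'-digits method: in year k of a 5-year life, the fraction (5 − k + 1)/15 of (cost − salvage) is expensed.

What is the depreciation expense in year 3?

$8,745

Depreciable base = $53,925 − $10,200 = $43,725.
Sum of the years' digits = 5+4+3+2+1 = 15.
Year 1: $43,725 × 5/15 = $14,575. Book value $39,350.
Year 2: $43,725 × 4/15 = $11,660. Book value $27,690.
Year 3: $43,725 × 3/15 = $8,745. Book value $18,945.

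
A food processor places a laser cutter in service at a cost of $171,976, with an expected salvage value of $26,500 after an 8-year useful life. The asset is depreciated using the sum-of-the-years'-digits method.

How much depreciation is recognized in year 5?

$16,164

Depreciable base = $171,976 − $26,500 = $145,476.
Sum of the years' digits = 8+7+6+5+4+3+2+1 = 36.
Year 1: $145,476 × 8/36 = $32,328. Book value $139,648.
Year 2: $145,476 × 7/36 = $28,287. Book value $111,361.
Year 3: $145,476 × 6/36 = $24,246. Book value $87,115.
Year 4: $145,476 × 5/36 = $20,205. Book value $66,910.
Year 5: $145,476 × 4/36 = $16,164. Book value $50,746.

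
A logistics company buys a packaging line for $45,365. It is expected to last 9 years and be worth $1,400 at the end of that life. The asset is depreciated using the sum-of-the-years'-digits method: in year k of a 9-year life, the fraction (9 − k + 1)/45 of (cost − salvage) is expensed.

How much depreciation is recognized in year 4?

$5,862

Depreciable base = $45,365 − $1,400 = $43,965.
Sum of the years' digits = 9+8+7+6+5+4+3+2+1 = 45.
Year 1: $43,965 × 9/45 = $8,793. Book value $36,572.
Year 2: $43,965 × 8/45 = $7,816. Book value $28,756.
Year 3: $43,965 × 7/45 = $6,839. Book value $21,917.
Year 4: $43,965 × 6/45 = $5,862. Book value $16,055.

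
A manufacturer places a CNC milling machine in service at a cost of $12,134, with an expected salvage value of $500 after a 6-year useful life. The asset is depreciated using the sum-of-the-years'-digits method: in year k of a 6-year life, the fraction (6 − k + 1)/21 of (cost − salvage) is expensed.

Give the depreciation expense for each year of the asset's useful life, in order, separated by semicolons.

$3,324; $2,770; $2,216; $1,662; $1,108; $554

Depreciable base = $12,134 − $500 = $11,634.
Sum of the years' digits = 6+5+4+3+2+1 = 21.
Year 1: $11,634 × 6/21 = $3,324. Book value $8,810.
Year 2: $11,634 × 5/21 = $2,770. Book value $6,040.
Year 3: $11,634 × 4/21 = $2,216. Book value $3,824.
Year 4: $11,634 × 3/21 = $1,662. Book value $2,162.
Year 5: $11,634 × 2/21 = $1,108. Book value $1,054.
Year 6: $11,634 × 1/21 = $554. Book value $500.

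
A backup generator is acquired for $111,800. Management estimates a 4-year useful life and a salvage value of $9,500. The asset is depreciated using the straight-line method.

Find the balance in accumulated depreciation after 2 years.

$51,150

Depreciable base = $111,800 − $9,500 = $102,300.
Annual expense = $102,300 / 4 = $25,575.
End of year 1: book value $86,225.
End of year 2: book value $60,650.
Accumulated through year 2 = $111,800 − $60,650 = $51,150.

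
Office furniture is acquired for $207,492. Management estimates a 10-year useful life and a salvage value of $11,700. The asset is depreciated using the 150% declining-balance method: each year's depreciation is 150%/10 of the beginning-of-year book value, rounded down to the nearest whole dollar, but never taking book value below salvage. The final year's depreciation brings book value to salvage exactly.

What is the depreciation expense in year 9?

Depreciable base = $207,492 − $11,700 = $195,792.
Year 1: ⌊$207,492 × 150%/10⌋ = $31,123. Book value $176,369.
Year 2: ⌊$176,369 × 150%/10⌋ = $26,455. Book value $149,914.
Year 3: ⌊$149,914 × 150%/10⌋ = $22,487. Book value $127,427.
Year 4: ⌊$127,427 × 150%/10⌋ = $19,114. Book value $108,313.
Year 5: ⌊$108,313 × 150%/10⌋ = $16,246. Book value $92,067.
Year 6: ⌊$92,067 × 150%/10⌋ = $13,810. Book value $78,257.
Year 7: ⌊$78,257 × 150%/10⌋ = $11,738. Book value $66,519.
Year 8: ⌊$66,519 × 150%/10⌋ = $9,977. Book value $56,542.
Year 9: ⌊$56,542 × 150%/10⌋ = $8,481. Book value $48,061.

$8,481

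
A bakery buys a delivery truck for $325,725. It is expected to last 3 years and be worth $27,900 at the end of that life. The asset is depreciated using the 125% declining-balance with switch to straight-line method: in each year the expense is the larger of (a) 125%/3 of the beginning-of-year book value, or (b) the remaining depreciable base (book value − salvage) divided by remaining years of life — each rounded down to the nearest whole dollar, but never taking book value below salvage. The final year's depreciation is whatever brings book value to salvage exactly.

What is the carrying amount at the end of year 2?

$108,954

Depreciable base = $325,725 − $27,900 = $297,825.
Year 1: DB = ⌊$325,725 × 125%/3⌋ = $135,718; SL = ⌊$297,825/3⌋ = $99,275 → take DB $135,718. Book value $190,007.
Year 2: DB = ⌊$190,007 × 125%/3⌋ = $79,169; SL = ⌊$162,107/2⌋ = $81,053 → take SL $81,053. Book value $108,954.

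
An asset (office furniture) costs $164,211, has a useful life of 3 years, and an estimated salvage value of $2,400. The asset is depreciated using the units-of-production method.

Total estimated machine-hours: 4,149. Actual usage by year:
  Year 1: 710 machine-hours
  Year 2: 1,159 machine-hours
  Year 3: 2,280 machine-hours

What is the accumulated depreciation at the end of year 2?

Depreciable base = $164,211 − $2,400 = $161,811.
Rate = $161,811 / 4,149 machine-hours = $39 per machine-hour.
Year 1: 710 × $39 = $27,690. Book value $136,521.
Year 2: 1,159 × $39 = $45,201. Book value $91,320.
Accumulated through year 2 = $164,211 − $91,320 = $72,891.

$72,891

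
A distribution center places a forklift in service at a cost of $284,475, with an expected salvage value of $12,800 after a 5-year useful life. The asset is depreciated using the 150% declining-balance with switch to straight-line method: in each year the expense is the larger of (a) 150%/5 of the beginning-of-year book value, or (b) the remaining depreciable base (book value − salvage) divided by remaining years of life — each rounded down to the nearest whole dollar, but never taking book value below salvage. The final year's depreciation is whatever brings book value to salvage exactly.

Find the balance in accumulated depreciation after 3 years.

$187,279

Depreciable base = $284,475 − $12,800 = $271,675.
Year 1: DB = ⌊$284,475 × 150%/5⌋ = $85,342; SL = ⌊$271,675/5⌋ = $54,335 → take DB $85,342. Book value $199,133.
Year 2: DB = ⌊$199,133 × 150%/5⌋ = $59,739; SL = ⌊$186,333/4⌋ = $46,583 → take DB $59,739. Book value $139,394.
Year 3: DB = ⌊$139,394 × 150%/5⌋ = $41,818; SL = ⌊$126,594/3⌋ = $42,198 → take SL $42,198. Book value $97,196.
Accumulated through year 3 = $284,475 − $97,196 = $187,279.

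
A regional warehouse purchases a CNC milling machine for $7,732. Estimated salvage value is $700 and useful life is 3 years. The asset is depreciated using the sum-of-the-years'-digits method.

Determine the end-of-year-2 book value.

Depreciable base = $7,732 − $700 = $7,032.
Sum of the years' digits = 3+2+1 = 6.
Year 1: $7,032 × 3/6 = $3,516. Book value $4,216.
Year 2: $7,032 × 2/6 = $2,344. Book value $1,872.

$1,872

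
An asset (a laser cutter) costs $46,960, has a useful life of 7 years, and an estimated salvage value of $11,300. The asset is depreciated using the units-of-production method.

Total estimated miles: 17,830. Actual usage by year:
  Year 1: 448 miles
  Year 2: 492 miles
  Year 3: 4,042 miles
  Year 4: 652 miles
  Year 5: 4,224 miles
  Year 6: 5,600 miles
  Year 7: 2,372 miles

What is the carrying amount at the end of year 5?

$27,244

Depreciable base = $46,960 − $11,300 = $35,660.
Rate = $35,660 / 17,830 miles = $2 per mile.
Year 1: 448 × $2 = $896. Book value $46,064.
Year 2: 492 × $2 = $984. Book value $45,080.
Year 3: 4,042 × $2 = $8,084. Book value $36,996.
Year 4: 652 × $2 = $1,304. Book value $35,692.
Year 5: 4,224 × $2 = $8,448. Book value $27,244.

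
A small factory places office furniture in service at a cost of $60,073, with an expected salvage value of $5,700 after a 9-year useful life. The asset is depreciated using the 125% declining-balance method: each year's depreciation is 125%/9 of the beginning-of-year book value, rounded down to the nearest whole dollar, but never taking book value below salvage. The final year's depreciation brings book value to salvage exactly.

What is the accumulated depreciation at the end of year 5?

$31,627

Depreciable base = $60,073 − $5,700 = $54,373.
Year 1: ⌊$60,073 × 125%/9⌋ = $8,343. Book value $51,730.
Year 2: ⌊$51,730 × 125%/9⌋ = $7,184. Book value $44,546.
Year 3: ⌊$44,546 × 125%/9⌋ = $6,186. Book value $38,360.
Year 4: ⌊$38,360 × 125%/9⌋ = $5,327. Book value $33,033.
Year 5: ⌊$33,033 × 125%/9⌋ = $4,587. Book value $28,446.
Accumulated through year 5 = $60,073 − $28,446 = $31,627.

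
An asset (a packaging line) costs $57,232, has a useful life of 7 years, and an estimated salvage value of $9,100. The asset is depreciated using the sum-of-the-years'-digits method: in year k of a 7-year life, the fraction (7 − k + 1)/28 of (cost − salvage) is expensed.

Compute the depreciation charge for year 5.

$5,157

Depreciable base = $57,232 − $9,100 = $48,132.
Sum of the years' digits = 7+6+5+4+3+2+1 = 28.
Year 1: $48,132 × 7/28 = $12,033. Book value $45,199.
Year 2: $48,132 × 6/28 = $10,314. Book value $34,885.
Year 3: $48,132 × 5/28 = $8,595. Book value $26,290.
Year 4: $48,132 × 4/28 = $6,876. Book value $19,414.
Year 5: $48,132 × 3/28 = $5,157. Book value $14,257.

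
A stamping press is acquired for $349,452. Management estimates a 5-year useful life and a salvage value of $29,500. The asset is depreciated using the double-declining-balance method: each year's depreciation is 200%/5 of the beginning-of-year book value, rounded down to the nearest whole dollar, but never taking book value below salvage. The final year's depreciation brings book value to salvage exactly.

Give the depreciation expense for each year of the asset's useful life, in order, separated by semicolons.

$139,780; $83,868; $50,321; $30,193; $15,790

Depreciable base = $349,452 − $29,500 = $319,952.
Year 1: ⌊$349,452 × 200%/5⌋ = $139,780. Book value $209,672.
Year 2: ⌊$209,672 × 200%/5⌋ = $83,868. Book value $125,804.
Year 3: ⌊$125,804 × 200%/5⌋ = $50,321. Book value $75,483.
Year 4: ⌊$75,483 × 200%/5⌋ = $30,193. Book value $45,290.
Year 5 (final): $45,290 − $29,500 = $15,790. Book value $29,500.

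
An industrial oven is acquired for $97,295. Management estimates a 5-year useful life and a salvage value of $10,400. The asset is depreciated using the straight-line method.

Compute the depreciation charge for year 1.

Depreciable base = $97,295 − $10,400 = $86,895.
Annual expense = $86,895 / 5 = $17,379.

$17,379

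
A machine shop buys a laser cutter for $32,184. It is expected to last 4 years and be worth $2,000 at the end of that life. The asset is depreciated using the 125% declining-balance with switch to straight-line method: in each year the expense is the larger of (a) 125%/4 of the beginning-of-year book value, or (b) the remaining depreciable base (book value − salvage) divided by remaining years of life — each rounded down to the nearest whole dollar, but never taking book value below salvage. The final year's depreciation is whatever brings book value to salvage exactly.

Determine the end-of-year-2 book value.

$15,213

Depreciable base = $32,184 − $2,000 = $30,184.
Year 1: DB = ⌊$32,184 × 125%/4⌋ = $10,057; SL = ⌊$30,184/4⌋ = $7,546 → take DB $10,057. Book value $22,127.
Year 2: DB = ⌊$22,127 × 125%/4⌋ = $6,914; SL = ⌊$20,127/3⌋ = $6,709 → take DB $6,914. Book value $15,213.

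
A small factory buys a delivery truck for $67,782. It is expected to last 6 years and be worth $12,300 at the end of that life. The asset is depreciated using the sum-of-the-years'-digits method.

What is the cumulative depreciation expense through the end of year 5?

$52,840

Depreciable base = $67,782 − $12,300 = $55,482.
Sum of the years' digits = 6+5+4+3+2+1 = 21.
Year 1: $55,482 × 6/21 = $15,852. Book value $51,930.
Year 2: $55,482 × 5/21 = $13,210. Book value $38,720.
Year 3: $55,482 × 4/21 = $10,568. Book value $28,152.
Year 4: $55,482 × 3/21 = $7,926. Book value $20,226.
Year 5: $55,482 × 2/21 = $5,284. Book value $14,942.
Accumulated through year 5 = $67,782 − $14,942 = $52,840.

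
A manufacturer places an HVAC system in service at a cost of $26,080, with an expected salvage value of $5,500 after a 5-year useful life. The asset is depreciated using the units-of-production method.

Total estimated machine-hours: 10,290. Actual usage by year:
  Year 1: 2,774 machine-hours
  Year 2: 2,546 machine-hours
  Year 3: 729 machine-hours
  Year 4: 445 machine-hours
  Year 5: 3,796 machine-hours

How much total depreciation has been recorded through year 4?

Depreciable base = $26,080 − $5,500 = $20,580.
Rate = $20,580 / 10,290 machine-hours = $2 per machine-hour.
Year 1: 2,774 × $2 = $5,548. Book value $20,532.
Year 2: 2,546 × $2 = $5,092. Book value $15,440.
Year 3: 729 × $2 = $1,458. Book value $13,982.
Year 4: 445 × $2 = $890. Book value $13,092.
Accumulated through year 4 = $26,080 − $13,092 = $12,988.

$12,988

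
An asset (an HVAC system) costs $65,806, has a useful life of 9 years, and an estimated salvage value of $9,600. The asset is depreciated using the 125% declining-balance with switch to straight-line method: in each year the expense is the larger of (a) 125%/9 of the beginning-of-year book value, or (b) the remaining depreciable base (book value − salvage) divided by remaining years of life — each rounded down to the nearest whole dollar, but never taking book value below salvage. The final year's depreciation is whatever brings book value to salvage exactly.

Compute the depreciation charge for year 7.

$5,317

Depreciable base = $65,806 − $9,600 = $56,206.
Year 1: DB = ⌊$65,806 × 125%/9⌋ = $9,139; SL = ⌊$56,206/9⌋ = $6,245 → take DB $9,139. Book value $56,667.
Year 2: DB = ⌊$56,667 × 125%/9⌋ = $7,870; SL = ⌊$47,067/8⌋ = $5,883 → take DB $7,870. Book value $48,797.
Year 3: DB = ⌊$48,797 × 125%/9⌋ = $6,777; SL = ⌊$39,197/7⌋ = $5,599 → take DB $6,777. Book value $42,020.
Year 4: DB = ⌊$42,020 × 125%/9⌋ = $5,836; SL = ⌊$32,420/6⌋ = $5,403 → take DB $5,836. Book value $36,184.
Year 5: DB = ⌊$36,184 × 125%/9⌋ = $5,025; SL = ⌊$26,584/5⌋ = $5,316 → take SL $5,316. Book value $30,868.
Year 6: DB = ⌊$30,868 × 125%/9⌋ = $4,287; SL = ⌊$21,268/4⌋ = $5,317 → take SL $5,317. Book value $25,551.
Year 7: DB = ⌊$25,551 × 125%/9⌋ = $3,548; SL = ⌊$15,951/3⌋ = $5,317 → take SL $5,317. Book value $20,234.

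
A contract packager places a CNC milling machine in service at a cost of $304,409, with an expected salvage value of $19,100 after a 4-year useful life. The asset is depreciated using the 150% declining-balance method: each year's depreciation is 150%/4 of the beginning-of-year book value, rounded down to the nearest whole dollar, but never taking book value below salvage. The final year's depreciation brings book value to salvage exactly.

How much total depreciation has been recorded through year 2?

Depreciable base = $304,409 − $19,100 = $285,309.
Year 1: ⌊$304,409 × 150%/4⌋ = $114,153. Book value $190,256.
Year 2: ⌊$190,256 × 150%/4⌋ = $71,346. Book value $118,910.
Accumulated through year 2 = $304,409 − $118,910 = $185,499.

$185,499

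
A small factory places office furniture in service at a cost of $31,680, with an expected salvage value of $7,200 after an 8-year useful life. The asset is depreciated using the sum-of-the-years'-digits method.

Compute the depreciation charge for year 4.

Depreciable base = $31,680 − $7,200 = $24,480.
Sum of the years' digits = 8+7+6+5+4+3+2+1 = 36.
Year 1: $24,480 × 8/36 = $5,440. Book value $26,240.
Year 2: $24,480 × 7/36 = $4,760. Book value $21,480.
Year 3: $24,480 × 6/36 = $4,080. Book value $17,400.
Year 4: $24,480 × 5/36 = $3,400. Book value $14,000.

$3,400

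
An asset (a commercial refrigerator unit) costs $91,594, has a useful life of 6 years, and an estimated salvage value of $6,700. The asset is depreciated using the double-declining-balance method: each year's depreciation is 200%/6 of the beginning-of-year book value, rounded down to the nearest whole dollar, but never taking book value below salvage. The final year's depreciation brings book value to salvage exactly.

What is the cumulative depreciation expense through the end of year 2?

Depreciable base = $91,594 − $6,700 = $84,894.
Year 1: ⌊$91,594 × 200%/6⌋ = $30,531. Book value $61,063.
Year 2: ⌊$61,063 × 200%/6⌋ = $20,354. Book value $40,709.
Accumulated through year 2 = $91,594 − $40,709 = $50,885.

$50,885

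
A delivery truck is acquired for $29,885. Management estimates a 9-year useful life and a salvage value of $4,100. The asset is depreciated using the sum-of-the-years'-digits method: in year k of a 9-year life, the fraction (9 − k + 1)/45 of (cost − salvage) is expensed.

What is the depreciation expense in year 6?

Depreciable base = $29,885 − $4,100 = $25,785.
Sum of the years' digits = 9+8+7+6+5+4+3+2+1 = 45.
Year 1: $25,785 × 9/45 = $5,157. Book value $24,728.
Year 2: $25,785 × 8/45 = $4,584. Book value $20,144.
Year 3: $25,785 × 7/45 = $4,011. Book value $16,133.
Year 4: $25,785 × 6/45 = $3,438. Book value $12,695.
Year 5: $25,785 × 5/45 = $2,865. Book value $9,830.
Year 6: $25,785 × 4/45 = $2,292. Book value $7,538.

$2,292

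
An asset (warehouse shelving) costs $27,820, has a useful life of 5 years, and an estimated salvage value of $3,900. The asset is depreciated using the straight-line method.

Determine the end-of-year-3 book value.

$13,468

Depreciable base = $27,820 − $3,900 = $23,920.
Annual expense = $23,920 / 5 = $4,784.
End of year 1: book value $23,036.
End of year 2: book value $18,252.
End of year 3: book value $13,468.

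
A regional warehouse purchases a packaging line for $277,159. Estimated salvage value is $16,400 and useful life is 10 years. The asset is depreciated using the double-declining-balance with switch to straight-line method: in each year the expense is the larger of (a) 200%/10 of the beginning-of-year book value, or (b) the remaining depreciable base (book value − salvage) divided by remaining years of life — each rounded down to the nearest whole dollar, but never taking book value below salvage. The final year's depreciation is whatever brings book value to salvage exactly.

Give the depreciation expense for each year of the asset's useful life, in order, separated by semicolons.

Depreciable base = $277,159 − $16,400 = $260,759.
Year 1: DB = ⌊$277,159 × 200%/10⌋ = $55,431; SL = ⌊$260,759/10⌋ = $26,075 → take DB $55,431. Book value $221,728.
Year 2: DB = ⌊$221,728 × 200%/10⌋ = $44,345; SL = ⌊$205,328/9⌋ = $22,814 → take DB $44,345. Book value $177,383.
Year 3: DB = ⌊$177,383 × 200%/10⌋ = $35,476; SL = ⌊$160,983/8⌋ = $20,122 → take DB $35,476. Book value $141,907.
Year 4: DB = ⌊$141,907 × 200%/10⌋ = $28,381; SL = ⌊$125,507/7⌋ = $17,929 → take DB $28,381. Book value $113,526.
Year 5: DB = ⌊$113,526 × 200%/10⌋ = $22,705; SL = ⌊$97,126/6⌋ = $16,187 → take DB $22,705. Book value $90,821.
Year 6: DB = ⌊$90,821 × 200%/10⌋ = $18,164; SL = ⌊$74,421/5⌋ = $14,884 → take DB $18,164. Book value $72,657.
Year 7: DB = ⌊$72,657 × 200%/10⌋ = $14,531; SL = ⌊$56,257/4⌋ = $14,064 → take DB $14,531. Book value $58,126.
Year 8: DB = ⌊$58,126 × 200%/10⌋ = $11,625; SL = ⌊$41,726/3⌋ = $13,908 → take SL $13,908. Book value $44,218.
Year 9: DB = ⌊$44,218 × 200%/10⌋ = $8,843; SL = ⌊$27,818/2⌋ = $13,909 → take SL $13,909. Book value $30,309.
Year 10 (final): $30,309 − $16,400 = $13,909. Book value $16,400.

$55,431; $44,345; $35,476; $28,381; $22,705; $18,164; $14,531; $13,908; $13,909; $13,909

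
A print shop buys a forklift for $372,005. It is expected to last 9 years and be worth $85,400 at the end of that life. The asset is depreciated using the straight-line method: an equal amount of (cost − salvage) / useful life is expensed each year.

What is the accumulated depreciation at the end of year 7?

$222,915

Depreciable base = $372,005 − $85,400 = $286,605.
Annual expense = $286,605 / 9 = $31,845.
End of year 1: book value $340,160.
End of year 2: book value $308,315.
End of year 3: book value $276,470.
End of year 4: book value $244,625.
End of year 5: book value $212,780.
End of year 6: book value $180,935.
End of year 7: book value $149,090.
Accumulated through year 7 = $372,005 − $149,090 = $222,915.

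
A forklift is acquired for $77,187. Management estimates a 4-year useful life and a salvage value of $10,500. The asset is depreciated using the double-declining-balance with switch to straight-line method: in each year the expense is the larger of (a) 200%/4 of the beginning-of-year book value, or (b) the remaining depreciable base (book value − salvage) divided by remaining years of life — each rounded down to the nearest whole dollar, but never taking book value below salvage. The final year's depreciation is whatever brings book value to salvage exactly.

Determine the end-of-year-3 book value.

$10,500

Depreciable base = $77,187 − $10,500 = $66,687.
Year 1: DB = ⌊$77,187 × 200%/4⌋ = $38,593; SL = ⌊$66,687/4⌋ = $16,671 → take DB $38,593. Book value $38,594.
Year 2: DB = ⌊$38,594 × 200%/4⌋ = $19,297; SL = ⌊$28,094/3⌋ = $9,364 → take DB $19,297. Book value $19,297.
Year 3: DB = ⌊$19,297 × 200%/4⌋ = $9,648; SL = ⌊$8,797/2⌋ = $4,398 → take DB $9,648, capped at $8,797. Book value $10,500.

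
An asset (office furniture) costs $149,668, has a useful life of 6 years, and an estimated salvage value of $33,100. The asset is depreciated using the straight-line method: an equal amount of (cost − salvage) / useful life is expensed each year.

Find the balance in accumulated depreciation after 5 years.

$97,140

Depreciable base = $149,668 − $33,100 = $116,568.
Annual expense = $116,568 / 6 = $19,428.
End of year 1: book value $130,240.
End of year 2: book value $110,812.
End of year 3: book value $91,384.
End of year 4: book value $71,956.
End of year 5: book value $52,528.
Accumulated through year 5 = $149,668 − $52,528 = $97,140.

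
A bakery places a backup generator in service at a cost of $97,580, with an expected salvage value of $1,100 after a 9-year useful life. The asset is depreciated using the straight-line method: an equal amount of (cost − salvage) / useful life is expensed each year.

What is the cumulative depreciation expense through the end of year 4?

Depreciable base = $97,580 − $1,100 = $96,480.
Annual expense = $96,480 / 9 = $10,720.
End of year 1: book value $86,860.
End of year 2: book value $76,140.
End of year 3: book value $65,420.
End of year 4: book value $54,700.
Accumulated through year 4 = $97,580 − $54,700 = $42,880.

$42,880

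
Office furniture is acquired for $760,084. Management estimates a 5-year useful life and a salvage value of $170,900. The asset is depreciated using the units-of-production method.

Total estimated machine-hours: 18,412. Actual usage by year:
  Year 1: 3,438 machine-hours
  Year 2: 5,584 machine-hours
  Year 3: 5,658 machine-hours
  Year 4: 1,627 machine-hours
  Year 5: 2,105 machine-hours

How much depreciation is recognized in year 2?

$178,688

Depreciable base = $760,084 − $170,900 = $589,184.
Rate = $589,184 / 18,412 machine-hours = $32 per machine-hour.
Year 1: 3,438 × $32 = $110,016. Book value $650,068.
Year 2: 5,584 × $32 = $178,688. Book value $471,380.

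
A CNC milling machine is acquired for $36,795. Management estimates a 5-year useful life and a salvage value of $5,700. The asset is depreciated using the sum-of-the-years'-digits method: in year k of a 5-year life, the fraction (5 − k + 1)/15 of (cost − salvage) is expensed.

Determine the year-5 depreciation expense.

Depreciable base = $36,795 − $5,700 = $31,095.
Sum of the years' digits = 5+4+3+2+1 = 15.
Year 1: $31,095 × 5/15 = $10,365. Book value $26,430.
Year 2: $31,095 × 4/15 = $8,292. Book value $18,138.
Year 3: $31,095 × 3/15 = $6,219. Book value $11,919.
Year 4: $31,095 × 2/15 = $4,146. Book value $7,773.
Year 5: $31,095 × 1/15 = $2,073. Book value $5,700.

$2,073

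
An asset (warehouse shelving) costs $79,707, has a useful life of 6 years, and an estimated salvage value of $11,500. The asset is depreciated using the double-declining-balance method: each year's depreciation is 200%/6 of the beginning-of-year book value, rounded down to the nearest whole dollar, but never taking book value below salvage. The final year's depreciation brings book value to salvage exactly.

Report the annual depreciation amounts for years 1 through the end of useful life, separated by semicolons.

$26,569; $17,712; $11,808; $7,872; $4,246; $0

Depreciable base = $79,707 − $11,500 = $68,207.
Year 1: ⌊$79,707 × 200%/6⌋ = $26,569. Book value $53,138.
Year 2: ⌊$53,138 × 200%/6⌋ = $17,712. Book value $35,426.
Year 3: ⌊$35,426 × 200%/6⌋ = $11,808. Book value $23,618.
Year 4: ⌊$23,618 × 200%/6⌋ = $7,872. Book value $15,746.
Year 5: ⌊$15,746 × 200%/6⌋ = $5,248, capped at $4,246. Book value $11,500.
Year 6 (final): $11,500 − $11,500 = $0. Book value $11,500.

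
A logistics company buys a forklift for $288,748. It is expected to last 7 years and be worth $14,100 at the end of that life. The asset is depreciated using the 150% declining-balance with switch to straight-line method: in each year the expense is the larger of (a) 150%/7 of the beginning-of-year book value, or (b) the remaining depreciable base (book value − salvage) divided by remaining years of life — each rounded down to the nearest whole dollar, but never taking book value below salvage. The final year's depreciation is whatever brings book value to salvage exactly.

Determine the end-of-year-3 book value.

Depreciable base = $288,748 − $14,100 = $274,648.
Year 1: DB = ⌊$288,748 × 150%/7⌋ = $61,874; SL = ⌊$274,648/7⌋ = $39,235 → take DB $61,874. Book value $226,874.
Year 2: DB = ⌊$226,874 × 150%/7⌋ = $48,615; SL = ⌊$212,774/6⌋ = $35,462 → take DB $48,615. Book value $178,259.
Year 3: DB = ⌊$178,259 × 150%/7⌋ = $38,198; SL = ⌊$164,159/5⌋ = $32,831 → take DB $38,198. Book value $140,061.

$140,061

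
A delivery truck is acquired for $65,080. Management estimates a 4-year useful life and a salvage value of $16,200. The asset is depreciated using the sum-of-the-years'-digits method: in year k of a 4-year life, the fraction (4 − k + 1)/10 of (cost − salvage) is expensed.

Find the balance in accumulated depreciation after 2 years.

Depreciable base = $65,080 − $16,200 = $48,880.
Sum of the years' digits = 4+3+2+1 = 10.
Year 1: $48,880 × 4/10 = $19,552. Book value $45,528.
Year 2: $48,880 × 3/10 = $14,664. Book value $30,864.
Accumulated through year 2 = $65,080 − $30,864 = $34,216.

$34,216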